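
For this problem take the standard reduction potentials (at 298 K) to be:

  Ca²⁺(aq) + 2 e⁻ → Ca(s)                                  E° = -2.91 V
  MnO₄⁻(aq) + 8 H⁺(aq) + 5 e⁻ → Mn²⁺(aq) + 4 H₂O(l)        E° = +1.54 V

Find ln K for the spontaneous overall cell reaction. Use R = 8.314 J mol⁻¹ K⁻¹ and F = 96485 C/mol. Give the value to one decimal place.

Cathode: MnO₄⁻/Mn²⁺; anode: Ca²⁺/Ca. E°cell = (+1.54) − (-2.91) = +4.45 V, with n = 10.
ΔG° = −nFE° = −RT ln K, so ln K = nFE°/(RT) = (10)(96485)(+4.45) / ((8.314)(298)) = 1732.980.

1733.0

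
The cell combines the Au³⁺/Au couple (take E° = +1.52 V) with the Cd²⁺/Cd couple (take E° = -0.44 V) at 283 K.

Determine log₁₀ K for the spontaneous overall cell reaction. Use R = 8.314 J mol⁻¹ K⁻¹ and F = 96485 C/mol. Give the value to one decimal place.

Cathode: Au³⁺/Au; anode: Cd²⁺/Cd. E°cell = (+1.52) − (-0.44) = +1.96 V, with n = 6.
ΔG° = −nFE° = −RT ln K, so ln K = nFE°/(RT) = (6)(96485)(+1.96) / ((8.314)(283)) = 482.248.
log₁₀ K = 482.248 / ln 10 = 209.4.

209.4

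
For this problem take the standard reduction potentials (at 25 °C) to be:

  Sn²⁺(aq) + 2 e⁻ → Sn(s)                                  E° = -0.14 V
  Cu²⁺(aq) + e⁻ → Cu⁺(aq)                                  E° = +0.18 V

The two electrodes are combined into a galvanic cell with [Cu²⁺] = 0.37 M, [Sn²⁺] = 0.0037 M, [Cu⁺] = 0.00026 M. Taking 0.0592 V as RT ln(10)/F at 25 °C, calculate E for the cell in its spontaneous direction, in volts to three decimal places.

+0.579 V

Cu²⁺/Cu⁺ is the cathode (higher E°), Sn²⁺/Sn the anode: E°cell = +0.18 − (-0.14) = +0.32 V, n = 2.
Overall: 2 Cu²⁺(aq) + Sn(s) → 2 Cu⁺(aq) + Sn²⁺(aq)
Q = [Cu⁺]^2·[Sn²⁺] / ([Cu²⁺]^2); log Q = -8.738.
E = E° − (0.0592/n) log Q = +0.32 − (0.0592/2)(-8.738) = +0.579 V.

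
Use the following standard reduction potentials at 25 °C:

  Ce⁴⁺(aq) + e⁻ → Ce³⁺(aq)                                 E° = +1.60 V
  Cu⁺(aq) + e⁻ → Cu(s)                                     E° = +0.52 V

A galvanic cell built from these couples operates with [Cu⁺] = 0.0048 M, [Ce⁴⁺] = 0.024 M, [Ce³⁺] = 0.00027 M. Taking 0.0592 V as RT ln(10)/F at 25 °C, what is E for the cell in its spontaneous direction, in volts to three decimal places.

Ce⁴⁺/Ce³⁺ is the cathode (higher E°), Cu⁺/Cu the anode: E°cell = +1.60 − (+0.52) = +1.08 V, n = 1.
Overall: Ce⁴⁺(aq) + Cu(s) → Ce³⁺(aq) + Cu⁺(aq)
Q = [Ce³⁺]·[Cu⁺] / ([Ce⁴⁺]); log Q = -4.268.
E = E° − (0.0592/n) log Q = +1.08 − (0.0592/1)(-4.268) = +1.333 V.

+1.333 V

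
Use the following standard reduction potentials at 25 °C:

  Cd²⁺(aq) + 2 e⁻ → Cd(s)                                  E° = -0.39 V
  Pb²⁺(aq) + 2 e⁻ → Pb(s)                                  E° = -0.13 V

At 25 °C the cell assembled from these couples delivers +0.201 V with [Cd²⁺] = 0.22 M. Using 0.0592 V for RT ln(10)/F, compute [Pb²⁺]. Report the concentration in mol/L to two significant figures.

0.0022 M

Pb²⁺/Pb is the cathode, Cd²⁺/Cd the anode: E°cell = +0.26 V, n = 2.
Overall reaction: Pb²⁺(aq) + Cd(s) → Pb(s) + Cd²⁺(aq); Q = [Cd²⁺]^1/[Pb²⁺]^1.
From E = E° − (0.0592/n) log Q: log Q = (E° − E)·n/0.0592 = (+0.26 − (+0.201))·2/0.0592 = 1.9932.
So 1·log[Pb²⁺] = 1·log(0.22) − log Q = -0.6576 − (1.9932) = -2.6508; [Pb²⁺] = 10^(-2.6508) ≈ 0.0022 M.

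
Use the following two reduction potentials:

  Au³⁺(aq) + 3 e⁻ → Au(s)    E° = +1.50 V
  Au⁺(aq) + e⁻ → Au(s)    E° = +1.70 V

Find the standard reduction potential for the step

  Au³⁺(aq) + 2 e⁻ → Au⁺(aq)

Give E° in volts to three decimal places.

+1.400 V

Sequential free energies add, so n₃E°₃ = n₁E°₁ + n₂E°₂.
With n₃ = 3, and the known step contributing 1×(+1.70) V, the unknown satisfies 2·E° = 3×(+1.50) − 1×(+1.70) = +2.800.
E° = +2.800 / 2 = +1.400 V.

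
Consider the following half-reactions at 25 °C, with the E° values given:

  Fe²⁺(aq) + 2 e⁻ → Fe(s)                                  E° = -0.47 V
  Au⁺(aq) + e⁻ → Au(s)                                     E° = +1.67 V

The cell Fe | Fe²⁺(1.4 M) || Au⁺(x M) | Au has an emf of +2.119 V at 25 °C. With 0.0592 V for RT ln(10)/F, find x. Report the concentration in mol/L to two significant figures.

0.52 M

Au⁺/Au is the cathode, Fe²⁺/Fe the anode: E°cell = +2.14 V, n = 2.
Overall reaction: 2 Au⁺(aq) + Fe(s) → 2 Au(s) + Fe²⁺(aq); Q = [Fe²⁺]^1/[Au⁺]^2.
From E = E° − (0.0592/n) log Q: log Q = (E° − E)·n/0.0592 = (+2.14 − (+2.119))·2/0.0592 = 0.7095.
So 2·log[Au⁺] = 1·log(1.4) − log Q = 0.1461 − (0.7095) = -0.5634; log[Au⁺] = -0.5634 / 2 = -0.2817; [Au⁺] = 10^(-0.2817) ≈ 0.52 M.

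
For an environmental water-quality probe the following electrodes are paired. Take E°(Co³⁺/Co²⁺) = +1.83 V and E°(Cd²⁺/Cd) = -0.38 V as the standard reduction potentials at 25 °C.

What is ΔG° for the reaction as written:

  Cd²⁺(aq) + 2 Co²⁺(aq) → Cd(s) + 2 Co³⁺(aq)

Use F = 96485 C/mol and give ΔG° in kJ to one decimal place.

As written, Cd²⁺/Cd is reduced (cathode) and Co³⁺/Co²⁺ is oxidised (anode), so E°cell = (-0.38) − (+1.83) = -2.21 V.
Balancing electrons gives n = 2.
ΔG° = −nFE° = −(2)(96485)(-2.21) = 426,464 J = +426.5 kJ.

+426.5 kJ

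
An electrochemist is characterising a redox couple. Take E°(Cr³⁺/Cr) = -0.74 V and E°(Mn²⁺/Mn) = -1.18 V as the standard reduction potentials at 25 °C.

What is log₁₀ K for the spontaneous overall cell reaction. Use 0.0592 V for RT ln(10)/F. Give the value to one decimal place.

44.6

Cathode: Cr³⁺/Cr; anode: Mn²⁺/Mn. E°cell = +0.44 V, n = 6.
log K = nE°cell / 0.0592 = (6)(+0.44) / 0.0592 = 44.6.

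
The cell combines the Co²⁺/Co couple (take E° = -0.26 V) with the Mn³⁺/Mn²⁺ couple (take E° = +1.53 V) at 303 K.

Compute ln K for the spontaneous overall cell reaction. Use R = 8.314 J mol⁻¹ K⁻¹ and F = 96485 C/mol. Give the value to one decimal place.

137.1

Cathode: Mn³⁺/Mn²⁺; anode: Co²⁺/Co. E°cell = (+1.53) − (-0.26) = +1.79 V, with n = 2.
ΔG° = −nFE° = −RT ln K, so ln K = nFE°/(RT) = (2)(96485)(+1.79) / ((8.314)(303)) = 137.117.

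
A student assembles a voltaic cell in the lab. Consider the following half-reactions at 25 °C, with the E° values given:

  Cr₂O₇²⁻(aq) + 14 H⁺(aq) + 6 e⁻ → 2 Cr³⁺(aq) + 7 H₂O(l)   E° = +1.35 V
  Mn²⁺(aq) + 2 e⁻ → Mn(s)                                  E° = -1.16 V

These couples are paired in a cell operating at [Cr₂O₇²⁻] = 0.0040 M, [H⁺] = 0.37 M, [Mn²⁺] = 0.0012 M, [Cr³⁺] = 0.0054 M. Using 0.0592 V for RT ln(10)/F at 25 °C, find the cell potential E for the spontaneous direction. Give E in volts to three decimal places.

Cr₂O₇²⁻/Cr³⁺ is the cathode (higher E°), Mn²⁺/Mn the anode: E°cell = +1.35 − (-1.16) = +2.51 V, n = 6.
Overall: Cr₂O₇²⁻(aq) + 14 H⁺(aq) + 3 Mn(s) → 2 Cr³⁺(aq) + 7 H₂O(l) + 3 Mn²⁺(aq)
Q = [Cr³⁺]^2·[Mn²⁺]^3 / ([Cr₂O₇²⁻]·[H⁺]^14); log Q = -4.855.
E = E° − (0.0592/n) log Q = +2.51 − (0.0592/6)(-4.855) = +2.558 V.

+2.558 V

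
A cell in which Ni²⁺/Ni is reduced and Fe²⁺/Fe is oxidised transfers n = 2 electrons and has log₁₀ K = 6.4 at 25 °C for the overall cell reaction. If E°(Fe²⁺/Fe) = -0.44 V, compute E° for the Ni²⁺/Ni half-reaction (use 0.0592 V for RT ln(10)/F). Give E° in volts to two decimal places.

-0.25 V

E°cell = (0.0592/n)·log K = (0.0592/2)(6.4) = +0.189 V.
Since Ni²⁺/Ni is the cathode and Fe²⁺/Fe the anode, E°cell = E°(Ni²⁺/Ni) − E°(Fe²⁺/Fe).
So E°(Ni²⁺/Ni) = E°cell + E°(Fe²⁺/Fe) = +0.189 + (-0.44) = -0.25 V.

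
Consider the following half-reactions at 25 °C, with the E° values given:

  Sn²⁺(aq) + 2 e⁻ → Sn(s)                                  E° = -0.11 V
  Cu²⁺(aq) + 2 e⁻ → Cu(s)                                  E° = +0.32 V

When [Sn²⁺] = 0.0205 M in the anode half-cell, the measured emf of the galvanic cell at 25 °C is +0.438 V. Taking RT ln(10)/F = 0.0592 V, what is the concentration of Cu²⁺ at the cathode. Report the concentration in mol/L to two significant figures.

0.038 M

Cu²⁺/Cu is the cathode, Sn²⁺/Sn the anode: E°cell = +0.43 V, n = 2.
Overall reaction: Cu²⁺(aq) + Sn(s) → Cu(s) + Sn²⁺(aq); Q = [Sn²⁺]^1/[Cu²⁺]^1.
From E = E° − (0.0592/n) log Q: log Q = (E° − E)·n/0.0592 = (+0.43 − (+0.438))·2/0.0592 = -0.2703.
So 1·log[Cu²⁺] = 1·log(0.0205) − log Q = -1.6882 − (-0.2703) = -1.4179; [Cu²⁺] = 10^(-1.4179) ≈ 0.038 M.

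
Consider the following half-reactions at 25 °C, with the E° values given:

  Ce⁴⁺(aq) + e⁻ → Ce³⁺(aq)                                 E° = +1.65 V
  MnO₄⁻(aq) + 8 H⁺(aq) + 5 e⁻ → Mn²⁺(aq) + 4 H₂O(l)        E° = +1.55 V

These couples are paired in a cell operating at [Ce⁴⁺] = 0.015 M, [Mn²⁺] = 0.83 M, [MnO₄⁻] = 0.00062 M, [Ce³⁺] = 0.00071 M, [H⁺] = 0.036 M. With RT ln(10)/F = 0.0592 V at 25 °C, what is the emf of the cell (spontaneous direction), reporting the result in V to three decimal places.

Ce⁴⁺/Ce³⁺ is the cathode (higher E°), MnO₄⁻/Mn²⁺ the anode: E°cell = +1.65 − (+1.55) = +0.10 V, n = 5.
Overall: 5 Ce⁴⁺(aq) + Mn²⁺(aq) + 4 H₂O(l) → 5 Ce³⁺(aq) + MnO₄⁻(aq) + 8 H⁺(aq)
Q = [Ce³⁺]^5·[MnO₄⁻]·[H⁺]^8 / ([Ce⁴⁺]^5·[Mn²⁺]); log Q = -21.300.
E = E° − (0.0592/n) log Q = +0.10 − (0.0592/5)(-21.300) = +0.352 V.

+0.352 V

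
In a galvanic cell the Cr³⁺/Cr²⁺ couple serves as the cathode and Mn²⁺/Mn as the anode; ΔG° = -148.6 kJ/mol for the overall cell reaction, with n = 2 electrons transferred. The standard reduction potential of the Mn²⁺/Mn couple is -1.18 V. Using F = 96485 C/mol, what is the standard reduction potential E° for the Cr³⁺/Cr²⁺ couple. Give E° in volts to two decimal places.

-0.41 V

E°cell = −ΔG°/(nF) = −(-148.6×10³)/((2)(96485)) = +0.770 V.
Since Cr³⁺/Cr²⁺ is the cathode and Mn²⁺/Mn the anode, E°cell = E°(Cr³⁺/Cr²⁺) − E°(Mn²⁺/Mn).
So E°(Cr³⁺/Cr²⁺) = E°cell + E°(Mn²⁺/Mn) = +0.770 + (-1.18) = -0.41 V.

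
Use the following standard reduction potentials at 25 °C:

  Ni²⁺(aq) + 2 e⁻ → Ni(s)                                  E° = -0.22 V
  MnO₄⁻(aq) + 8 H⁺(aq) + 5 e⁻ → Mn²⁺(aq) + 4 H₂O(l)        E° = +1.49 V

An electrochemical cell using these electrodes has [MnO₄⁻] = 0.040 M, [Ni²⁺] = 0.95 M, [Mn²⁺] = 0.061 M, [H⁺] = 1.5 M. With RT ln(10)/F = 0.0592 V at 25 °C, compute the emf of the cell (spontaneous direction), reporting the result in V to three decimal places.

+1.725 V

MnO₄⁻/Mn²⁺ is the cathode (higher E°), Ni²⁺/Ni the anode: E°cell = +1.49 − (-0.22) = +1.71 V, n = 10.
Overall: 2 MnO₄⁻(aq) + 16 H⁺(aq) + 5 Ni(s) → 2 Mn²⁺(aq) + 8 H₂O(l) + 5 Ni²⁺(aq)
Q = [Mn²⁺]^2·[Ni²⁺]^5 / ([MnO₄⁻]^2·[H⁺]^16); log Q = -2.562.
E = E° − (0.0592/n) log Q = +1.71 − (0.0592/10)(-2.562) = +1.725 V.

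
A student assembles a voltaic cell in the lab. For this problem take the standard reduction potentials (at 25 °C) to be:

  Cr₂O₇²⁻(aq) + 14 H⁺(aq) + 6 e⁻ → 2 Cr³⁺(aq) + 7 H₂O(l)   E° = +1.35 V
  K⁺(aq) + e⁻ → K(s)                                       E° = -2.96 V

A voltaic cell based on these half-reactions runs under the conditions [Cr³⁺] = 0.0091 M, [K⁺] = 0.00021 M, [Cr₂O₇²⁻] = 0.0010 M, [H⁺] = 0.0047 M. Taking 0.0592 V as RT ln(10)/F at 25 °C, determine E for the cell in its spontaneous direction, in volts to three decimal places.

+4.217 V

Cr₂O₇²⁻/Cr³⁺ is the cathode (higher E°), K⁺/K the anode: E°cell = +1.35 − (-2.96) = +4.31 V, n = 6.
Overall: Cr₂O₇²⁻(aq) + 14 H⁺(aq) + 6 K(s) → 2 Cr³⁺(aq) + 7 H₂O(l) + 6 K⁺(aq)
Q = [Cr³⁺]^2·[K⁺]^6 / ([Cr₂O₇²⁻]·[H⁺]^14); log Q = 9.442.
E = E° − (0.0592/n) log Q = +4.31 − (0.0592/6)(9.442) = +4.217 V.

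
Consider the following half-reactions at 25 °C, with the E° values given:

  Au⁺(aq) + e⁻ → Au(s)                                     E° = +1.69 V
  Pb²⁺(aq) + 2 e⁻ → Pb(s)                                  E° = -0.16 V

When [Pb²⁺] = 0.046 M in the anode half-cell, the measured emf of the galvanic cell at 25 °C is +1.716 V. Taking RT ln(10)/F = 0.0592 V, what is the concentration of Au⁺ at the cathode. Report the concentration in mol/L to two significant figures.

0.0012 M

Au⁺/Au is the cathode, Pb²⁺/Pb the anode: E°cell = +1.85 V, n = 2.
Overall reaction: 2 Au⁺(aq) + Pb(s) → 2 Au(s) + Pb²⁺(aq); Q = [Pb²⁺]^1/[Au⁺]^2.
From E = E° − (0.0592/n) log Q: log Q = (E° − E)·n/0.0592 = (+1.85 − (+1.716))·2/0.0592 = 4.5270.
So 2·log[Au⁺] = 1·log(0.046) − log Q = -1.3372 − (4.5270) = -5.8642; log[Au⁺] = -5.8642 / 2 = -2.9321; [Au⁺] = 10^(-2.9321) ≈ 0.0012 M.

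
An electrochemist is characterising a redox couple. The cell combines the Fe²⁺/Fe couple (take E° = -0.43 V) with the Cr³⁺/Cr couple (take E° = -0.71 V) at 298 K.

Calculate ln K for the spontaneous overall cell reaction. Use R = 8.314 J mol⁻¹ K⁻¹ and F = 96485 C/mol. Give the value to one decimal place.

Cathode: Fe²⁺/Fe; anode: Cr³⁺/Cr. E°cell = (-0.43) − (-0.71) = +0.28 V, with n = 6.
ΔG° = −nFE° = −RT ln K, so ln K = nFE°/(RT) = (6)(96485)(+0.28) / ((8.314)(298)) = 65.425.

65.4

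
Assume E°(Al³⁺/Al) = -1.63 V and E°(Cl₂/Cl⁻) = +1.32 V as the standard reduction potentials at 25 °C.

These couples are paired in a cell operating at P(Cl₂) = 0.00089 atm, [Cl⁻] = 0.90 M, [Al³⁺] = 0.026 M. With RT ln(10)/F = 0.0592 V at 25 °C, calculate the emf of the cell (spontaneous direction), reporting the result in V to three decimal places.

+2.894 V

Cl₂/Cl⁻ is the cathode (higher E°), Al³⁺/Al the anode: E°cell = +1.32 − (-1.63) = +2.95 V, n = 6.
Overall: 3 Cl₂(g) + 2 Al(s) → 6 Cl⁻(aq) + 2 Al³⁺(aq)
Q = [Cl⁻]^6·[Al³⁺]^2 / (P(Cl₂)^3); log Q = 5.707.
E = E° − (0.0592/n) log Q = +2.95 − (0.0592/6)(5.707) = +2.894 V.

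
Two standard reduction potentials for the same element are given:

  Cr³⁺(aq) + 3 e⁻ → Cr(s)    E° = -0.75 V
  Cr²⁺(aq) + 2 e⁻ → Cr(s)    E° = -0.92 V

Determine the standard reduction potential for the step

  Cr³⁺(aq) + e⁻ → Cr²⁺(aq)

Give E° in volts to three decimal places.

-0.410 V

Sequential free energies add, so n₃E°₃ = n₁E°₁ + n₂E°₂.
With n₃ = 3, and the known step contributing 2×(-0.92) V, the unknown satisfies 1·E° = 3×(-0.75) − 2×(-0.92) = -0.410.
E° = -0.410 / 1 = -0.410 V.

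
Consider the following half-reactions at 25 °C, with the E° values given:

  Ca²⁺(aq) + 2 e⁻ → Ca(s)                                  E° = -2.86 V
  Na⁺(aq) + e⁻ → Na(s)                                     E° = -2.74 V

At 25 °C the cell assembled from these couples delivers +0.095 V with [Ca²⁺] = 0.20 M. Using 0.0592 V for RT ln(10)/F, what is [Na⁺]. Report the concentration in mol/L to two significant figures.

Na⁺/Na is the cathode, Ca²⁺/Ca the anode: E°cell = +0.12 V, n = 2.
Overall reaction: 2 Na⁺(aq) + Ca(s) → 2 Na(s) + Ca²⁺(aq); Q = [Ca²⁺]^1/[Na⁺]^2.
From E = E° − (0.0592/n) log Q: log Q = (E° − E)·n/0.0592 = (+0.12 − (+0.095))·2/0.0592 = 0.8446.
So 2·log[Na⁺] = 1·log(0.2) − log Q = -0.6990 − (0.8446) = -1.5436; log[Na⁺] = -1.5436 / 2 = -0.7718; [Na⁺] = 10^(-0.7718) ≈ 0.17 M.

0.17 M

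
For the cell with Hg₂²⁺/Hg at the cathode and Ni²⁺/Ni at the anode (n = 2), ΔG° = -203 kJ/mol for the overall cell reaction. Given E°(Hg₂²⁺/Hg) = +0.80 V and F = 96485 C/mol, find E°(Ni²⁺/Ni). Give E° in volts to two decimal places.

-0.25 V

E°cell = −ΔG°/(nF) = −(-203×10³)/((2)(96485)) = +1.052 V.
Since Hg₂²⁺/Hg is the cathode and Ni²⁺/Ni the anode, E°cell = E°(Hg₂²⁺/Hg) − E°(Ni²⁺/Ni).
So E°(Ni²⁺/Ni) = E°(Hg₂²⁺/Hg) − E°cell = (+0.80) − (+1.052) = -0.25 V.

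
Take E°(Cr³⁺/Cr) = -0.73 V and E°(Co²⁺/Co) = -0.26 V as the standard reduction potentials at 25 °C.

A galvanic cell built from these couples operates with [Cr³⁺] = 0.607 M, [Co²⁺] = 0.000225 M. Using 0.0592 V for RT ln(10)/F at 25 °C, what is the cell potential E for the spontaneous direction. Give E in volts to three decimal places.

+0.366 V

Co²⁺/Co is the cathode (higher E°), Cr³⁺/Cr the anode: E°cell = -0.26 − (-0.73) = +0.47 V, n = 6.
Overall: 3 Co²⁺(aq) + 2 Cr(s) → 3 Co(s) + 2 Cr³⁺(aq)
Q = [Cr³⁺]^2 / ([Co²⁺]^3); log Q = 10.510.
E = E° − (0.0592/n) log Q = +0.47 − (0.0592/6)(10.510) = +0.366 V.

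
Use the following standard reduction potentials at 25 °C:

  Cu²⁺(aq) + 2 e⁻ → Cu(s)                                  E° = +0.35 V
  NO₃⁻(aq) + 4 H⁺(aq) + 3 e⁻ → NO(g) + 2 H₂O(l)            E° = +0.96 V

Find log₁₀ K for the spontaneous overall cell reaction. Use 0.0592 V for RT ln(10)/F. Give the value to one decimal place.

Cathode: NO₃⁻/NO; anode: Cu²⁺/Cu. E°cell = +0.61 V, n = 6.
log K = nE°cell / 0.0592 = (6)(+0.61) / 0.0592 = 61.8.

61.8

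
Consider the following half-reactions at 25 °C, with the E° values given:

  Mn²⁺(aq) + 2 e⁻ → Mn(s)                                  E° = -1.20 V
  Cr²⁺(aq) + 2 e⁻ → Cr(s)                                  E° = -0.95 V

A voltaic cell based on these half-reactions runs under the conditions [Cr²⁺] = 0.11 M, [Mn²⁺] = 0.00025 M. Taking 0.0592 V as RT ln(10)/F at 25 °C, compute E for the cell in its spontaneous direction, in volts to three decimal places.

+0.328 V

Cr²⁺/Cr is the cathode (higher E°), Mn²⁺/Mn the anode: E°cell = -0.95 − (-1.20) = +0.25 V, n = 2.
Overall: Cr²⁺(aq) + Mn(s) → Cr(s) + Mn²⁺(aq)
Q = [Mn²⁺] / ([Cr²⁺]); log Q = -2.643.
E = E° − (0.0592/n) log Q = +0.25 − (0.0592/2)(-2.643) = +0.328 V.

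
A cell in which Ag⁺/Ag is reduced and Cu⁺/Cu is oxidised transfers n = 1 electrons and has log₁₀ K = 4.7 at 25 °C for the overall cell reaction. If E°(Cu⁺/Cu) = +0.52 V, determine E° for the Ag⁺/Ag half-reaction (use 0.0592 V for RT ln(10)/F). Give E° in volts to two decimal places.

E°cell = (0.0592/n)·log K = (0.0592/1)(4.7) = +0.278 V.
Since Ag⁺/Ag is the cathode and Cu⁺/Cu the anode, E°cell = E°(Ag⁺/Ag) − E°(Cu⁺/Cu).
So E°(Ag⁺/Ag) = E°cell + E°(Cu⁺/Cu) = +0.278 + (+0.52) = +0.80 V.

+0.80 V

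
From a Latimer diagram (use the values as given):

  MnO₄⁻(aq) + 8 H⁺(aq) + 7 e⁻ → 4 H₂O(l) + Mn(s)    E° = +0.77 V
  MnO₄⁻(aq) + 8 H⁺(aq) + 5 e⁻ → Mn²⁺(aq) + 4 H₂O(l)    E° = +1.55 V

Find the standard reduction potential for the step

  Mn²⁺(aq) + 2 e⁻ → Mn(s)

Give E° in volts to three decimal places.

Sequential free energies add, so n₃E°₃ = n₁E°₁ + n₂E°₂.
With n₃ = 7, and the known step contributing 5×(+1.55) V, the unknown satisfies 2·E° = 7×(+0.77) − 5×(+1.55) = -2.360.
E° = -2.360 / 2 = -1.180 V.

-1.180 V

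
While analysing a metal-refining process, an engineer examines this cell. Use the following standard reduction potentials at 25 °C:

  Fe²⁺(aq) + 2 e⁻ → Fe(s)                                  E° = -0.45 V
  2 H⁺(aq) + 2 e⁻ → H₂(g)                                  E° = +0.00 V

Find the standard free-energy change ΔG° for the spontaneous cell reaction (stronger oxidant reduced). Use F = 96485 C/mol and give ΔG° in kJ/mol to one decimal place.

H⁺/H₂ (E° = +0.00 V) is the cathode; Fe²⁺/Fe (E° = -0.45 V) is the anode, so E°cell = +0.45 V.
Balancing electrons gives n = 2 (lcm of 2 and 2).
ΔG° = −nFE° = −(2)(96485)(+0.45) = -86,836 J = -86.8 kJ/mol.

-86.8 kJ/mol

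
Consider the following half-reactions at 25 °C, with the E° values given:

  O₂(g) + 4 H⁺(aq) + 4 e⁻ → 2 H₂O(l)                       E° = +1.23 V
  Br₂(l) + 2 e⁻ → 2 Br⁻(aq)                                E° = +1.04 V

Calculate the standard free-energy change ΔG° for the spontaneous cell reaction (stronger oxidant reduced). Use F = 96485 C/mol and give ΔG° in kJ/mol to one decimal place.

-73.3 kJ/mol

O₂/H₂O (E° = +1.23 V) is the cathode; Br₂/Br⁻ (E° = +1.04 V) is the anode, so E°cell = +0.19 V.
Balancing electrons gives n = 4 (lcm of 4 and 2).
ΔG° = −nFE° = −(4)(96485)(+0.19) = -73,329 J = -73.3 kJ/mol.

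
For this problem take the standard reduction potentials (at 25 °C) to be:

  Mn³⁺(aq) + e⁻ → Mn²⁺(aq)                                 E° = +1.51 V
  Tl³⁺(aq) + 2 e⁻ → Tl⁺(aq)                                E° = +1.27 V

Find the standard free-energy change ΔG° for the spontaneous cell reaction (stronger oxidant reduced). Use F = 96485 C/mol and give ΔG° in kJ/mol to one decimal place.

Mn³⁺/Mn²⁺ (E° = +1.51 V) is the cathode; Tl³⁺/Tl⁺ (E° = +1.27 V) is the anode, so E°cell = +0.24 V.
Balancing electrons gives n = 2 (lcm of 1 and 2).
ΔG° = −nFE° = −(2)(96485)(+0.24) = -46,313 J = -46.3 kJ/mol.

-46.3 kJ/mol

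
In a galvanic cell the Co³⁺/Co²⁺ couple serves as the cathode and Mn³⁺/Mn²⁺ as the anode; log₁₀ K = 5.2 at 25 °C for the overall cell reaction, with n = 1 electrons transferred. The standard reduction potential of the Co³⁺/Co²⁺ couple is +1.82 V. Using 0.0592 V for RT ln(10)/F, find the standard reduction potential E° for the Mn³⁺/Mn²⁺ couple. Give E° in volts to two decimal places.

E°cell = (0.0592/n)·log K = (0.0592/1)(5.2) = +0.308 V.
Since Co³⁺/Co²⁺ is the cathode and Mn³⁺/Mn²⁺ the anode, E°cell = E°(Co³⁺/Co²⁺) − E°(Mn³⁺/Mn²⁺).
So E°(Mn³⁺/Mn²⁺) = E°(Co³⁺/Co²⁺) − E°cell = (+1.82) − (+0.308) = +1.51 V.

+1.51 V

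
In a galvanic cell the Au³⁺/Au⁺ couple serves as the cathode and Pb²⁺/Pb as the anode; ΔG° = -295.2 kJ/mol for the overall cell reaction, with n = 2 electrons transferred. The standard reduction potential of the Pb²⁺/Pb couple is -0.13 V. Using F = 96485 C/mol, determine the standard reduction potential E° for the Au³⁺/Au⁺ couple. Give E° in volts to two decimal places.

E°cell = −ΔG°/(nF) = −(-295.2×10³)/((2)(96485)) = +1.530 V.
Since Au³⁺/Au⁺ is the cathode and Pb²⁺/Pb the anode, E°cell = E°(Au³⁺/Au⁺) − E°(Pb²⁺/Pb).
So E°(Au³⁺/Au⁺) = E°cell + E°(Pb²⁺/Pb) = +1.530 + (-0.13) = +1.40 V.

+1.40 V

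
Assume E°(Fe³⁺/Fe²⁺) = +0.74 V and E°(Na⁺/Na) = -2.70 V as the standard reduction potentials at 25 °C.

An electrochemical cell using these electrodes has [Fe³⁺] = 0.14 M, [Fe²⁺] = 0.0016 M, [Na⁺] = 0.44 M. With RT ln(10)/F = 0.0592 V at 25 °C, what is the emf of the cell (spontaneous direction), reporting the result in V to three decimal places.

+3.576 V

Fe³⁺/Fe²⁺ is the cathode (higher E°), Na⁺/Na the anode: E°cell = +0.74 − (-2.70) = +3.44 V, n = 1.
Overall: Fe³⁺(aq) + Na(s) → Fe²⁺(aq) + Na⁺(aq)
Q = [Fe²⁺]·[Na⁺] / ([Fe³⁺]); log Q = -2.299.
E = E° − (0.0592/n) log Q = +3.44 − (0.0592/1)(-2.299) = +3.576 V.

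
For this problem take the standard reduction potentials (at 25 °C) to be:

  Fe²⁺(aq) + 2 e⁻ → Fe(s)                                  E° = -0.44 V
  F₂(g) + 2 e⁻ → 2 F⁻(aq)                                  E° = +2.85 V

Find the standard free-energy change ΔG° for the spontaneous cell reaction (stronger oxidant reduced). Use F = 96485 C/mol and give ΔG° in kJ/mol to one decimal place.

-634.9 kJ/mol

F₂/F⁻ (E° = +2.85 V) is the cathode; Fe²⁺/Fe (E° = -0.44 V) is the anode, so E°cell = +3.29 V.
Balancing electrons gives n = 2 (lcm of 2 and 2).
ΔG° = −nFE° = −(2)(96485)(+3.29) = -634,871 J = -634.9 kJ/mol.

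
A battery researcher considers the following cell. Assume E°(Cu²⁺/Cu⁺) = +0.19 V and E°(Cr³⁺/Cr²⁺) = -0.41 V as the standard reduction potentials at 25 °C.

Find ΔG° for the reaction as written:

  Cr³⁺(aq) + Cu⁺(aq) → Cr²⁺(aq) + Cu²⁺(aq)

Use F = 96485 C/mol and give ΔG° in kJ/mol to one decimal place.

As written, Cr³⁺/Cr²⁺ is reduced (cathode) and Cu²⁺/Cu⁺ is oxidised (anode), so E°cell = (-0.41) − (+0.19) = -0.60 V.
Balancing electrons gives n = 1.
ΔG° = −nFE° = −(1)(96485)(-0.60) = 57,891 J = +57.9 kJ/mol.

+57.9 kJ/mol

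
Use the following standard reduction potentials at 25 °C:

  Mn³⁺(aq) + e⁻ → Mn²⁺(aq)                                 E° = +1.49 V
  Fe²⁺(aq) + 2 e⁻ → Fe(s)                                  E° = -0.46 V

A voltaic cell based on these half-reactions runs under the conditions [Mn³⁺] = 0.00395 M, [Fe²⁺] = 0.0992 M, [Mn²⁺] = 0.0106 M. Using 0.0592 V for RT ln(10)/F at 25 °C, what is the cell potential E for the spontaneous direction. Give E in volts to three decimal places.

+1.954 V

Mn³⁺/Mn²⁺ is the cathode (higher E°), Fe²⁺/Fe the anode: E°cell = +1.49 − (-0.46) = +1.95 V, n = 2.
Overall: 2 Mn³⁺(aq) + Fe(s) → 2 Mn²⁺(aq) + Fe²⁺(aq)
Q = [Mn²⁺]^2·[Fe²⁺] / ([Mn³⁺]^2); log Q = -0.146.
E = E° − (0.0592/n) log Q = +1.95 − (0.0592/2)(-0.146) = +1.954 V.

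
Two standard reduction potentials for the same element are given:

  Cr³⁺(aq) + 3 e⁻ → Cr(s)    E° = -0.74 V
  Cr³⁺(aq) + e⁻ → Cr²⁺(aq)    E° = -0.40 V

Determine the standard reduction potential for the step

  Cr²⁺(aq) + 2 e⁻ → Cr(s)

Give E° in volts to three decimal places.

-0.910 V

Sequential free energies add, so n₃E°₃ = n₁E°₁ + n₂E°₂.
With n₃ = 3, and the known step contributing 1×(-0.40) V, the unknown satisfies 2·E° = 3×(-0.74) − 1×(-0.40) = -1.820.
E° = -1.820 / 2 = -0.910 V.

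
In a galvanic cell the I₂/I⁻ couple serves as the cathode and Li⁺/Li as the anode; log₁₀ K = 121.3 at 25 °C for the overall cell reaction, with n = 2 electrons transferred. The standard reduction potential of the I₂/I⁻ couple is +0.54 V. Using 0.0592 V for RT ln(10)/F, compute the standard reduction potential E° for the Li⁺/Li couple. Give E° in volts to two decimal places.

-3.05 V

E°cell = (0.0592/n)·log K = (0.0592/2)(121.3) = +3.590 V.
Since I₂/I⁻ is the cathode and Li⁺/Li the anode, E°cell = E°(I₂/I⁻) − E°(Li⁺/Li).
So E°(Li⁺/Li) = E°(I₂/I⁻) − E°cell = (+0.54) − (+3.590) = -3.05 V.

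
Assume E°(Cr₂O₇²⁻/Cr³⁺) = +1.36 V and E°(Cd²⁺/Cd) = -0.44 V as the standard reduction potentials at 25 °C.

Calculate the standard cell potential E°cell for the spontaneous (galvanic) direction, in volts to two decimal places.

The Cr₂O₇²⁻/Cr³⁺ couple has the higher reduction potential, so it is the cathode; Cd²⁺/Cd is oxidised at the anode.
E°cell = E°(cathode) − E°(anode) = (+1.36) − (-0.44) = +1.80 V.

+1.80 V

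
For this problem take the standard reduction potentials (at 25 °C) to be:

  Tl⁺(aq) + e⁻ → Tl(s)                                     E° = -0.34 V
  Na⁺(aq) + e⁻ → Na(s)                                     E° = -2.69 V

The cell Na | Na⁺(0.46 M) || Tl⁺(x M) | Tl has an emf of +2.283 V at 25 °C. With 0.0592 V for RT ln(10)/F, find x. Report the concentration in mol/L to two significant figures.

Tl⁺/Tl is the cathode, Na⁺/Na the anode: E°cell = +2.35 V, n = 1.
Overall reaction: Tl⁺(aq) + Na(s) → Tl(s) + Na⁺(aq); Q = [Na⁺]^1/[Tl⁺]^1.
From E = E° − (0.0592/n) log Q: log Q = (E° − E)·n/0.0592 = (+2.35 − (+2.283))·1/0.0592 = 1.1318.
So 1·log[Tl⁺] = 1·log(0.46) − log Q = -0.3372 − (1.1318) = -1.4690; [Tl⁺] = 10^(-1.4690) ≈ 0.034 M.

0.034 M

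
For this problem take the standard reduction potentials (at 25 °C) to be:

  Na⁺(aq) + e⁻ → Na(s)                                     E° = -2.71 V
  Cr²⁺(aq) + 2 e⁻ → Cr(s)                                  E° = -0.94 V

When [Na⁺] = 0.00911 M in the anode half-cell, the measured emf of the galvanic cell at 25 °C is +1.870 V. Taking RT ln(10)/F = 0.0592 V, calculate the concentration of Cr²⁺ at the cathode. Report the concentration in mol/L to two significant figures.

Cr²⁺/Cr is the cathode, Na⁺/Na the anode: E°cell = +1.77 V, n = 2.
Overall reaction: Cr²⁺(aq) + 2 Na(s) → Cr(s) + 2 Na⁺(aq); Q = [Na⁺]^2/[Cr²⁺]^1.
From E = E° − (0.0592/n) log Q: log Q = (E° − E)·n/0.0592 = (+1.77 − (+1.870))·2/0.0592 = -3.3784.
So 1·log[Cr²⁺] = 2·log(0.00911) − log Q = -4.0810 − (-3.3784) = -0.7026; [Cr²⁺] = 10^(-0.7026) ≈ 0.20 M.

0.20 M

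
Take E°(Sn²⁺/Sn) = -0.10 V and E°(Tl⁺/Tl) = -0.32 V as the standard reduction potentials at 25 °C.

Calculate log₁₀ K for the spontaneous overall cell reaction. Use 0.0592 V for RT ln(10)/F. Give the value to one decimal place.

7.4

Cathode: Sn²⁺/Sn; anode: Tl⁺/Tl. E°cell = +0.22 V, n = 2.
log K = nE°cell / 0.0592 = (2)(+0.22) / 0.0592 = 7.4.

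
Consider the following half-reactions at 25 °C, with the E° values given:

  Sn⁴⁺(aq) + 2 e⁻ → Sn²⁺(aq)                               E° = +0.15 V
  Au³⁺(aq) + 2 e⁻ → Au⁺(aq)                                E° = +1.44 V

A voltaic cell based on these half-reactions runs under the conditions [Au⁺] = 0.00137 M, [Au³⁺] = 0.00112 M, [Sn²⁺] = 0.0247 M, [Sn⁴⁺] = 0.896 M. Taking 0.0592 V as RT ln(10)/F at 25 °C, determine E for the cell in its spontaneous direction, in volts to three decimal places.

Au³⁺/Au⁺ is the cathode (higher E°), Sn⁴⁺/Sn²⁺ the anode: E°cell = +1.44 − (+0.15) = +1.29 V, n = 2.
Overall: Au³⁺(aq) + Sn²⁺(aq) → Au⁺(aq) + Sn⁴⁺(aq)
Q = [Au⁺]·[Sn⁴⁺] / ([Au³⁺]·[Sn²⁺]); log Q = 1.647.
E = E° − (0.0592/n) log Q = +1.29 − (0.0592/2)(1.647) = +1.241 V.

+1.241 V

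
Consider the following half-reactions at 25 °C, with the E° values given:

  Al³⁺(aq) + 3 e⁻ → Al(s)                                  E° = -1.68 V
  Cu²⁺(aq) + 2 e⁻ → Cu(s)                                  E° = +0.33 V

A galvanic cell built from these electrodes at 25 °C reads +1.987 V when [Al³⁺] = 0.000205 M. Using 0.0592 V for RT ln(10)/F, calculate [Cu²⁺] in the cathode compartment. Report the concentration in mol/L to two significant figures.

Cu²⁺/Cu is the cathode, Al³⁺/Al the anode: E°cell = +2.01 V, n = 6.
Overall reaction: 3 Cu²⁺(aq) + 2 Al(s) → 3 Cu(s) + 2 Al³⁺(aq); Q = [Al³⁺]^2/[Cu²⁺]^3.
From E = E° − (0.0592/n) log Q: log Q = (E° − E)·n/0.0592 = (+2.01 − (+1.987))·6/0.0592 = 2.3311.
So 3·log[Cu²⁺] = 2·log(0.000205) − log Q = -7.3765 − (2.3311) = -9.7076; log[Cu²⁺] = -9.7076 / 3 = -3.2359; [Cu²⁺] = 10^(-3.2359) ≈ 0.00058 M.

0.00058 M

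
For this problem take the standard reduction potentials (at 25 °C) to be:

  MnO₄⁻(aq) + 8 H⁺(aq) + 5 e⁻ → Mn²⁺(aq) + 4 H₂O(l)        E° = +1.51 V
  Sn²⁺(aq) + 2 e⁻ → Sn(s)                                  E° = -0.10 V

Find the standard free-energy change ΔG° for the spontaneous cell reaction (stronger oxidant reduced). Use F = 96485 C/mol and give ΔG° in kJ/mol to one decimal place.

-1553.4 kJ/mol

MnO₄⁻/Mn²⁺ (E° = +1.51 V) is the cathode; Sn²⁺/Sn (E° = -0.10 V) is the anode, so E°cell = +1.61 V.
Balancing electrons gives n = 10 (lcm of 5 and 2).
ΔG° = −nFE° = −(10)(96485)(+1.61) = -1,553,408 J = -1553.4 kJ/mol.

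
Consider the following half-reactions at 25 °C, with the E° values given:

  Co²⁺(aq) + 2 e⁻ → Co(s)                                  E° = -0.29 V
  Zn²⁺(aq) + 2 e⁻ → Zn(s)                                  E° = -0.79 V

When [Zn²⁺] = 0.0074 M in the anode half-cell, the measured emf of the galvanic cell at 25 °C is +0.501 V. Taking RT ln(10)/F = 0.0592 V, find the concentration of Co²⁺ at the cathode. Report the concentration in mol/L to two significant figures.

Co²⁺/Co is the cathode, Zn²⁺/Zn the anode: E°cell = +0.50 V, n = 2.
Overall reaction: Co²⁺(aq) + Zn(s) → Co(s) + Zn²⁺(aq); Q = [Zn²⁺]^1/[Co²⁺]^1.
From E = E° − (0.0592/n) log Q: log Q = (E° − E)·n/0.0592 = (+0.50 − (+0.501))·2/0.0592 = -0.0338.
So 1·log[Co²⁺] = 1·log(0.0074) − log Q = -2.1308 − (-0.0338) = -2.0970; [Co²⁺] = 10^(-2.0970) ≈ 0.0080 M.

0.0080 M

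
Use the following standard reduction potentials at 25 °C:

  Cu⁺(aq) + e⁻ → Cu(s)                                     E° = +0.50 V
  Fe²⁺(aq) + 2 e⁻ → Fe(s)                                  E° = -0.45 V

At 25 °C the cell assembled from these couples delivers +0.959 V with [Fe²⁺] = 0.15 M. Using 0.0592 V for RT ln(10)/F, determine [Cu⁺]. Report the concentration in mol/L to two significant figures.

0.55 M

Cu⁺/Cu is the cathode, Fe²⁺/Fe the anode: E°cell = +0.95 V, n = 2.
Overall reaction: 2 Cu⁺(aq) + Fe(s) → 2 Cu(s) + Fe²⁺(aq); Q = [Fe²⁺]^1/[Cu⁺]^2.
From E = E° − (0.0592/n) log Q: log Q = (E° − E)·n/0.0592 = (+0.95 − (+0.959))·2/0.0592 = -0.3041.
So 2·log[Cu⁺] = 1·log(0.15) − log Q = -0.8239 − (-0.3041) = -0.5198; log[Cu⁺] = -0.5198 / 2 = -0.2599; [Cu⁺] = 10^(-0.2599) ≈ 0.55 M.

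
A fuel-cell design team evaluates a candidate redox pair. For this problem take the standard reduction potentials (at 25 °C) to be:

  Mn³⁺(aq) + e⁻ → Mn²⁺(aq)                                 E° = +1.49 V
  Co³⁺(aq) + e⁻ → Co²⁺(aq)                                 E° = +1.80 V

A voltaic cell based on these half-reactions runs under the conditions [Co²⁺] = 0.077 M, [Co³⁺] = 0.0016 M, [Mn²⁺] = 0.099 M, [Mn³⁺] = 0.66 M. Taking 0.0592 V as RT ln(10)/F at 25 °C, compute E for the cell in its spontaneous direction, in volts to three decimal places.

+0.162 V

Co³⁺/Co²⁺ is the cathode (higher E°), Mn³⁺/Mn²⁺ the anode: E°cell = +1.80 − (+1.49) = +0.31 V, n = 1.
Overall: Co³⁺(aq) + Mn²⁺(aq) → Co²⁺(aq) + Mn³⁺(aq)
Q = [Co²⁺]·[Mn³⁺] / ([Co³⁺]·[Mn²⁺]); log Q = 2.506.
E = E° − (0.0592/n) log Q = +0.31 − (0.0592/1)(2.506) = +0.162 V.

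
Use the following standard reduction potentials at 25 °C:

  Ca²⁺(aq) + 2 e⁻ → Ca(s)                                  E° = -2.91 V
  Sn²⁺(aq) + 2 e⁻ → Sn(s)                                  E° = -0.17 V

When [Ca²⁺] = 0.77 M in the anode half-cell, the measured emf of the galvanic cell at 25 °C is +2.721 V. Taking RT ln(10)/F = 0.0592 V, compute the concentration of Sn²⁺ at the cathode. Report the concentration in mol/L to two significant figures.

Sn²⁺/Sn is the cathode, Ca²⁺/Ca the anode: E°cell = +2.74 V, n = 2.
Overall reaction: Sn²⁺(aq) + Ca(s) → Sn(s) + Ca²⁺(aq); Q = [Ca²⁺]^1/[Sn²⁺]^1.
From E = E° − (0.0592/n) log Q: log Q = (E° − E)·n/0.0592 = (+2.74 − (+2.721))·2/0.0592 = 0.6419.
So 1·log[Sn²⁺] = 1·log(0.77) − log Q = -0.1135 − (0.6419) = -0.7554; [Sn²⁺] = 10^(-0.7554) ≈ 0.18 M.

0.18 M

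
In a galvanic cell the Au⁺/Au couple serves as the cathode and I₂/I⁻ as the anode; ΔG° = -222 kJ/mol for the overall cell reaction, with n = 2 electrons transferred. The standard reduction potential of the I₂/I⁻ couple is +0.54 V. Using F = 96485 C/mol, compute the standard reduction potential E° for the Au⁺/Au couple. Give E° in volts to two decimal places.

+1.69 V

E°cell = −ΔG°/(nF) = −(-222×10³)/((2)(96485)) = +1.150 V.
Since Au⁺/Au is the cathode and I₂/I⁻ the anode, E°cell = E°(Au⁺/Au) − E°(I₂/I⁻).
So E°(Au⁺/Au) = E°cell + E°(I₂/I⁻) = +1.150 + (+0.54) = +1.69 V.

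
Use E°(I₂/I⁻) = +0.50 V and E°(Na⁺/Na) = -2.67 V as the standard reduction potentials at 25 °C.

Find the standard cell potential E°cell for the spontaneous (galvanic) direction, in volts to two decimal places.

The I₂/I⁻ couple has the higher reduction potential, so it is the cathode; Na⁺/Na is oxidised at the anode.
E°cell = E°(cathode) − E°(anode) = (+0.50) − (-2.67) = +3.17 V.
Since E°cell > 0, the reaction is spontaneous under standard conditions.

+3.17 V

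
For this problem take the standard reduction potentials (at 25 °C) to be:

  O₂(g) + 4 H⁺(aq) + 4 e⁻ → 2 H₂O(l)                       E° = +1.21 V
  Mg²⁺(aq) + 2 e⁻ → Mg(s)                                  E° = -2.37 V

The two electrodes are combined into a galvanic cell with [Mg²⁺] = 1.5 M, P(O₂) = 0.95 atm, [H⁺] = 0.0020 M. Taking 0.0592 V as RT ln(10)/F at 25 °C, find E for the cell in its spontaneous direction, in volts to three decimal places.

O₂/H₂O is the cathode (higher E°), Mg²⁺/Mg the anode: E°cell = +1.21 − (-2.37) = +3.58 V, n = 4.
Overall: O₂(g) + 4 H⁺(aq) + 2 Mg(s) → 2 H₂O(l) + 2 Mg²⁺(aq)
Q = [Mg²⁺]^2 / (P(O₂)·[H⁺]^4); log Q = 11.170.
E = E° − (0.0592/n) log Q = +3.58 − (0.0592/4)(11.170) = +3.415 V.

+3.415 V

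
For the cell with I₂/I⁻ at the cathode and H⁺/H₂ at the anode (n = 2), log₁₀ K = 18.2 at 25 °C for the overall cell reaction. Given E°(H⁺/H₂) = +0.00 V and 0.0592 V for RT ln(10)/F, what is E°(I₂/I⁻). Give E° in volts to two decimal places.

E°cell = (0.0592/n)·log K = (0.0592/2)(18.2) = +0.539 V.
Since I₂/I⁻ is the cathode and H⁺/H₂ the anode, E°cell = E°(I₂/I⁻) − E°(H⁺/H₂).
So E°(I₂/I⁻) = E°cell + E°(H⁺/H₂) = +0.539 + (+0.00) = +0.54 V.

+0.54 V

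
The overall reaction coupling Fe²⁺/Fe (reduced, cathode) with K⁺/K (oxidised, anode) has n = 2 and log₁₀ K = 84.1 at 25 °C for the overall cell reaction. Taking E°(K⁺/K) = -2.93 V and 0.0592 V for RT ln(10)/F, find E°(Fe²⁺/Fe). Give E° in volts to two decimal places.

-0.44 V

E°cell = (0.0592/n)·log K = (0.0592/2)(84.1) = +2.489 V.
Since Fe²⁺/Fe is the cathode and K⁺/K the anode, E°cell = E°(Fe²⁺/Fe) − E°(K⁺/K).
So E°(Fe²⁺/Fe) = E°cell + E°(K⁺/K) = +2.489 + (-2.93) = -0.44 V.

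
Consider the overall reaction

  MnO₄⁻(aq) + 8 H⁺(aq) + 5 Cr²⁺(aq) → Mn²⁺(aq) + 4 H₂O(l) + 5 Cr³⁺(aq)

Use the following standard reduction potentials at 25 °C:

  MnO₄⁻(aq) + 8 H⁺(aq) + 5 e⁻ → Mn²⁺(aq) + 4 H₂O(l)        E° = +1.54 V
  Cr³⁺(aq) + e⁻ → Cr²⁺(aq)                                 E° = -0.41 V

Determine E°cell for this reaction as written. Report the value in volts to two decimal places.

The MnO₄⁻/Mn²⁺ couple has the higher reduction potential, so it is the cathode; Cr³⁺/Cr²⁺ is oxidised at the anode.
E°cell = E°(cathode) − E°(anode) = (+1.54) − (-0.41) = +1.95 V.
Since E°cell > 0, the reaction is spontaneous under standard conditions.

+1.95 V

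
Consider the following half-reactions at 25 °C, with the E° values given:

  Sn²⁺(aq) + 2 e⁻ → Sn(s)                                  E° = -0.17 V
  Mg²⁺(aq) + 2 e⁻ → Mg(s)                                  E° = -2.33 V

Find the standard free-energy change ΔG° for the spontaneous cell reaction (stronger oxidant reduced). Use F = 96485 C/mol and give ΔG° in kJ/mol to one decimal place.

-416.8 kJ/mol

Sn²⁺/Sn (E° = -0.17 V) is the cathode; Mg²⁺/Mg (E° = -2.33 V) is the anode, so E°cell = +2.16 V.
Balancing electrons gives n = 2 (lcm of 2 and 2).
ΔG° = −nFE° = −(2)(96485)(+2.16) = -416,815 J = -416.8 kJ/mol.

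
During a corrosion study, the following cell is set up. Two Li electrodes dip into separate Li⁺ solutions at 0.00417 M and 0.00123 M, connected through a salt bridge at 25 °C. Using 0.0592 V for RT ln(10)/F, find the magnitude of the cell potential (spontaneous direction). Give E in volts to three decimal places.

+0.031 V

For a concentration cell E°cell = 0. The 0.00417 M side is the cathode (reduction is favoured where [Li⁺] is higher).
With n = 1, E = −(0.0592/1) log([Li⁺]ₐₙ/[Li⁺]꜀ₐₜ) = −(0.0592/1) log(0.00123/0.00417) = −(0.0592/1)(-0.530) = +0.031 V.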